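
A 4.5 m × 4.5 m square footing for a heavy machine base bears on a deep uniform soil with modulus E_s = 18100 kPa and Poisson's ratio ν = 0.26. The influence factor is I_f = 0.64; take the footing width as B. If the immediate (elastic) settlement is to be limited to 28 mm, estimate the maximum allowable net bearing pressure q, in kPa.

q ≈ 189 kPa

S_e = q·B·(1−ν²)/E_s · I_f  ⇒  q = S_e·E_s / (B·(1−ν²)·I_f).
q = 0.028 × 18100 / (4.5 × 0.9324 × 0.64) = 188.7 kPa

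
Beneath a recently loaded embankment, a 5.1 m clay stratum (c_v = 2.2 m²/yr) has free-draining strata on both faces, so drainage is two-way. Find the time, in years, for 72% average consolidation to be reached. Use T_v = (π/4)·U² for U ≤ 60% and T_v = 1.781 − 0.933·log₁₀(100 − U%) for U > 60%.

Drainage path length: H_d = H/2 = 2.55 m (double drainage).
U > 60%: T_v = 1.781 − 0.933·log₁₀(100 − 72) = 0.4308.
t = T_v·H_d²/c_v = 0.4308×2.55²/2.2 = 1.273 years.

t ≈ 1.27 years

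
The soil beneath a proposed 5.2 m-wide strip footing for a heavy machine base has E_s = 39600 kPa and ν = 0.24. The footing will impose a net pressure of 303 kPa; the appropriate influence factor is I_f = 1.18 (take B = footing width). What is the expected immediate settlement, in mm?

Immediate (elastic) settlement: S_e = q·B·(1−ν²)/E_s · I_f.
S_e = 303 × 5.2 × (1 − 0.24²) / 39600 × 1.18
    = 303 × 5.2 × 0.9424 / 39600 × 1.18
    = 0.04425 m = 44.25 mm

S_e ≈ 44.2 mm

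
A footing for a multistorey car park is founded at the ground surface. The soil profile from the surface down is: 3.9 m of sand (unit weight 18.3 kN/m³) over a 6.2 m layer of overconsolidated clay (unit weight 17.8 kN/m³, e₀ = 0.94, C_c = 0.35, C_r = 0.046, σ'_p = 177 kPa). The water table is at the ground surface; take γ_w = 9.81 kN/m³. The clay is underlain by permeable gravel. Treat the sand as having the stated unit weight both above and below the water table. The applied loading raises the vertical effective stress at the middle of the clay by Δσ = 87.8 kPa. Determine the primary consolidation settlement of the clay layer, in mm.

Mid-depth of clay below the ground surface: z = 3.9 + 6.2/2 = 7 m.
Total vertical stress at mid-clay: σ_v = 18.3×3.9 + 17.8×3.1 = 126.55 kPa.
Pore pressure: u = 9.81×(7 − 0) = 68.67 kPa.
Initial effective stress: σ'_0 = σ_v − u = 126.55 − 68.67 = 57.88 kPa.
Final effective stress: σ'_f = 57.88 + 87.8 = 145.68 kPa.
σ'_f = 145.68 ≤ σ'_p = 177 kPa, so the clay remains overconsolidated and only the recompression index applies:
S_c = C_r·H/(1+e₀)·log₁₀(σ'_f/σ'_0) = 0.046×6.2/1.94×log₁₀(145.68/57.88)
    = 0.14701 × 0.40087 = 0.05893 m

S_c ≈ 58.9 mm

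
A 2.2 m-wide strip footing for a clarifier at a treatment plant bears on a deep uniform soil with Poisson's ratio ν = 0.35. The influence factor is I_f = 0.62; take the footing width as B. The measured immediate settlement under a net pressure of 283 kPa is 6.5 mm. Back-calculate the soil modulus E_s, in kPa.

S_e = q·B·(1−ν²)/E_s · I_f  ⇒  E_s = q·B·(1−ν²)·I_f / S_e.
E_s = 283 × 2.2 × 0.8775 × 0.62 / 0.0065 = 52110 kPa

E_s ≈ 52100 kPa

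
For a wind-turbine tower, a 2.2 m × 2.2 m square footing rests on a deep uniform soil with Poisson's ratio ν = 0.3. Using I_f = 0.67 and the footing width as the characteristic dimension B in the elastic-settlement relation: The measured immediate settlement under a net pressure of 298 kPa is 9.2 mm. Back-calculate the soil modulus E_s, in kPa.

E_s ≈ 43400 kPa

S_e = q·B·(1−ν²)/E_s · I_f  ⇒  E_s = q·B·(1−ν²)·I_f / S_e.
E_s = 298 × 2.2 × 0.91 × 0.67 / 0.0092 = 43450 kPa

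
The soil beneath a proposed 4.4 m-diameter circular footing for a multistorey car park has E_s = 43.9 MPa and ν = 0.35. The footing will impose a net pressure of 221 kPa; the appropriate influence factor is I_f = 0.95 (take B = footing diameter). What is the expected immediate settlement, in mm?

S_e ≈ 18.5 mm

Immediate (elastic) settlement: S_e = q·B·(1−ν²)/E_s · I_f.
E_s = 43.9 MPa = 43900 kPa.
S_e = 221 × 4.4 × (1 − 0.35²) / 43900 × 0.95
    = 221 × 4.4 × 0.8775 / 43900 × 0.95
    = 0.01847 m = 18.47 mm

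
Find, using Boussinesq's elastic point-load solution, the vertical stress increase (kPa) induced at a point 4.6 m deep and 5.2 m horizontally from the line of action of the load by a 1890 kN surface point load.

Boussinesq vertical stress below a point load on an elastic half-space:
Δσ_z = 3P/(2πz²) · [1 + (r/z)²]^(−5/2)
r/z = 5.2/4.6 = 1.1304; [1+(r/z)²]^(−5/2) = 0.12769.
Δσ_z = 3×1890/(2π×4.6²) × 0.12769 = 42.647 × 0.12769 = 5.446 kPa

Δσ_z ≈ 5.45 kPa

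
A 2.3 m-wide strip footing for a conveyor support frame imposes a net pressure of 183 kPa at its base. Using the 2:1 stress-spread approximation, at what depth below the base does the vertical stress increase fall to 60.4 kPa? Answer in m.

2:1 spreading — at depth z the loaded area has grown by z in each plan dimension:
qB/(B+z) = Δσ_z ⇒ z = qB/Δσ_z − B = 183×2.3/60.4 − 2.3 = 4.669 m

z ≈ 4.67 m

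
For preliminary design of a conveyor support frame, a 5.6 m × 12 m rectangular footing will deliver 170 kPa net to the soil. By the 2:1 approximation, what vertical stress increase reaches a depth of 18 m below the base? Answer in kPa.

By the 2:1 method the load spreads at 1 horizontal : 2 vertical, so at depth z the loaded area has grown by z in each plan dimension:
Δσ = qBL/((B+z)(L+z)) = 170×5.6×12/((5.6+18)(12+18)) = 16.136 kPa

Δσ_z ≈ 16.1 kPa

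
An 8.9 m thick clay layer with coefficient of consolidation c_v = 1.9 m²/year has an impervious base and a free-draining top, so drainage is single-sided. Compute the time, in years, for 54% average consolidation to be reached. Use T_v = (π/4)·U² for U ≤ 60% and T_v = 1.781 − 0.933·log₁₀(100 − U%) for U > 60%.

Drainage path length: H_d = H = 8.9 m (single drainage).
U ≤ 60%: T_v = (π/4)·U² = (π/4)×0.54² = 0.22902.
t = T_v·H_d²/c_v = 0.22902×8.9²/1.9 = 9.548 years.

t ≈ 9.55 years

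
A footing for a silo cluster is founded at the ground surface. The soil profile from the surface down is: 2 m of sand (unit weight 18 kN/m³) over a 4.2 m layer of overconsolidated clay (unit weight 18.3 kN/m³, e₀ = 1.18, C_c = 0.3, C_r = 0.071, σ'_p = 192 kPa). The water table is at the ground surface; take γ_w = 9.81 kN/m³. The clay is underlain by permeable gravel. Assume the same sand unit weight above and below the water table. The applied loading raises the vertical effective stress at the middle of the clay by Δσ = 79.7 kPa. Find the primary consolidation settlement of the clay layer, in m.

S_c ≈ 0.0715 m

Mid-depth of clay below the ground surface: z = 2 + 4.2/2 = 4.1 m.
Total vertical stress at mid-clay: σ_v = 18×2 + 18.3×2.1 = 74.43 kPa.
Pore pressure: u = 9.81×(4.1 − 0) = 40.221 kPa.
Initial effective stress: σ'_0 = σ_v − u = 74.43 − 40.221 = 34.209 kPa.
Final effective stress: σ'_f = 34.209 + 79.7 = 113.91 kPa.
σ'_f = 113.91 ≤ σ'_p = 192 kPa, so the clay remains overconsolidated and only the recompression index applies:
S_c = C_r·H/(1+e₀)·log₁₀(σ'_f/σ'_0) = 0.071×4.2/2.18×log₁₀(113.91/34.209)
    = 0.13679 × 0.52242 = 0.07146 m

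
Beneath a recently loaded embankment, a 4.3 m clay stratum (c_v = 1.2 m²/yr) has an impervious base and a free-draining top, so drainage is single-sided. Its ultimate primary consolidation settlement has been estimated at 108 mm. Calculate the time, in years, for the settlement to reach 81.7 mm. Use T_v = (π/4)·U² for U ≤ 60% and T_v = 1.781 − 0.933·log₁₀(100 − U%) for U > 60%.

t ≈ 7.51 years

Drainage path length: H_d = H = 4.3 m (single drainage).
U = S(t)/S_ult = 81.7/108 = 0.7565.
U > 60%: T_v = 1.781 − 0.933·log₁₀(100 − 75.648) = 0.48737.
t = T_v·H_d²/c_v = 0.48737×4.3²/1.2 = 7.51 years.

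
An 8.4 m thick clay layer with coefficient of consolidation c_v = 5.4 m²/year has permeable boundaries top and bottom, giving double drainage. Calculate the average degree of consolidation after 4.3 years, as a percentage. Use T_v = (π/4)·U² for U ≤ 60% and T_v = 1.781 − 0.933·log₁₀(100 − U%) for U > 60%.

Drainage path length: H_d = H/2 = 4.2 m (double drainage).
T_v = c_v·t/H_d² = 5.4×4.3/4.2² = 1.3163.
T_v = 1.3163 corresponds to the U > 60% branch:
U = 1 − 10^((1.781 − T_v)/0.933)/100 = 0.9685

U ≈ 96.9 %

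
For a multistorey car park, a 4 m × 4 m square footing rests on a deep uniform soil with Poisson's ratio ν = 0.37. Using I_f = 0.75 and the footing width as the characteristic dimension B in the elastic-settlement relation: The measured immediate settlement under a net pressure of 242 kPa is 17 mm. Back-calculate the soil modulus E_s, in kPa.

E_s ≈ 36900 kPa

S_e = q·B·(1−ν²)/E_s · I_f  ⇒  E_s = q·B·(1−ν²)·I_f / S_e.
E_s = 242 × 4 × 0.8631 × 0.75 / 0.017 = 36860 kPa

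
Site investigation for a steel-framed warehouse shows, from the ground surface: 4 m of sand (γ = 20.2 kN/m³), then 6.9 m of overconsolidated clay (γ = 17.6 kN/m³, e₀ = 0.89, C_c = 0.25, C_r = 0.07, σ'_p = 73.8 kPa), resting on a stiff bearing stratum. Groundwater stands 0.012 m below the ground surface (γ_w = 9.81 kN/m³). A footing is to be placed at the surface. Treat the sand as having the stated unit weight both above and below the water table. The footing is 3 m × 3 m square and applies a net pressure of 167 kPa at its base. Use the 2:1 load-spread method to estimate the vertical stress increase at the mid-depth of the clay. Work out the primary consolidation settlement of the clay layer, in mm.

S_c ≈ 51.5 mm

Mid-depth of clay below the ground surface: z = 4 + 6.9/2 = 7.45 m.
Total vertical stress at mid-clay: σ_v = 20.2×4 + 17.6×3.45 = 141.52 kPa.
Pore pressure: u = 9.81×(7.45 − 0.012) = 72.967 kPa.
Initial effective stress: σ'_0 = σ_v − u = 141.52 − 72.967 = 68.553 kPa.
Stress increase at mid-clay by the 2:1 spreading method:
Δσ = qBL/((B+z)(L+z)) = 167×3×3/((3+7.45)(3+7.45)) = 13.763 kPa
Final effective stress: σ'_f = 68.553 + 13.763 = 82.316 kPa.
σ'_f = 82.316 > σ'_p = 73.8 kPa, so the stress path crosses the preconsolidation pressure — recompression up to σ'_p, then virgin compression beyond:
S_c = H/(1+e₀)·[C_r·log₁₀(σ'_p/σ'_0) + C_c·log₁₀(σ'_f/σ'_p)]
    = 6.9/1.89 × [0.07×log₁₀(73.8/68.553) + 0.25×log₁₀(82.316/73.8)]
    = 3.6508 × [0.0022421 + 0.011857] = 0.05147 m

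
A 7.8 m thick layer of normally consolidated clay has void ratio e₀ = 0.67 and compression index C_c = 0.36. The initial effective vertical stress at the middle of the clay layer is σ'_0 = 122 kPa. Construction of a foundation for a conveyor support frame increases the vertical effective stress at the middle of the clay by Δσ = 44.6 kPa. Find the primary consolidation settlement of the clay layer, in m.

Final effective stress: σ'_f = σ'_0 + Δσ = 122 + 44.6 = 166.6 kPa.
Normally consolidated clay, so the full stress increment lies on the virgin compression line:
S_c = C_c·H/(1+e₀)·log₁₀(σ'_f/σ'_0) = 0.36×7.8/(1+0.67)×log₁₀(166.6/122)
    = 1.6814 × 0.13532 = 0.2275 m

S_c ≈ 0.228 m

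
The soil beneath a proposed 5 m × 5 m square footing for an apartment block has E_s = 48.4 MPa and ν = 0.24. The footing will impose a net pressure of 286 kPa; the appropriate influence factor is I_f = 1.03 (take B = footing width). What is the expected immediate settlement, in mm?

S_e ≈ 28.7 mm

Immediate (elastic) settlement: S_e = q·B·(1−ν²)/E_s · I_f.
E_s = 48.4 MPa = 48400 kPa.
S_e = 286 × 5 × (1 − 0.24²) / 48400 × 1.03
    = 286 × 5 × 0.9424 / 48400 × 1.03
    = 0.02868 m = 28.68 mm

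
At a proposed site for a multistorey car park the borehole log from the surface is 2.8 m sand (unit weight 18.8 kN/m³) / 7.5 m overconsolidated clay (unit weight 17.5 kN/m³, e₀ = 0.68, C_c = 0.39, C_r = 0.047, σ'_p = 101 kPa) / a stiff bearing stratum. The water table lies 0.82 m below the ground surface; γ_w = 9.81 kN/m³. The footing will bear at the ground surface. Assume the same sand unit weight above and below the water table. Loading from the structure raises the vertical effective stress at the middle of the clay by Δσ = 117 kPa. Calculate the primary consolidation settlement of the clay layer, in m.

Mid-depth of clay below the ground surface: z = 2.8 + 7.5/2 = 6.55 m.
Total vertical stress at mid-clay: σ_v = 18.8×2.8 + 17.5×3.75 = 118.27 kPa.
Pore pressure: u = 9.81×(6.55 − 0.82) = 56.211 kPa.
Initial effective stress: σ'_0 = σ_v − u = 118.27 − 56.211 = 62.059 kPa.
Final effective stress: σ'_f = 62.059 + 117 = 179.06 kPa.
σ'_f = 179.06 > σ'_p = 101 kPa, so the stress path crosses the preconsolidation pressure — recompression up to σ'_p, then virgin compression beyond:
S_c = H/(1+e₀)·[C_r·log₁₀(σ'_p/σ'_0) + C_c·log₁₀(σ'_f/σ'_p)]
    = 7.5/1.68 × [0.047×log₁₀(101/62.059) + 0.39×log₁₀(179.06/101)]
    = 4.4643 × [0.0099413 + 0.096984] = 0.4773 m

S_c ≈ 0.477 m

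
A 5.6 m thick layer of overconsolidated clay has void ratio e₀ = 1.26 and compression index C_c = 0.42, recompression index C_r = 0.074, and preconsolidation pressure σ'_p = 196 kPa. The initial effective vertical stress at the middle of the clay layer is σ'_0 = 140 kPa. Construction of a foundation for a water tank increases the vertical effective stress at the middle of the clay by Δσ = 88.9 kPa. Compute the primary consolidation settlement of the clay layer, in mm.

S_c ≈ 96.9 mm

Final effective stress: σ'_f = 140 + 88.9 = 228.9 kPa.
σ'_f = 228.9 > σ'_p = 196 kPa, so the stress path crosses the preconsolidation pressure — recompression up to σ'_p, then virgin compression beyond:
S_c = H/(1+e₀)·[C_r·log₁₀(σ'_p/σ'_0) + C_c·log₁₀(σ'_f/σ'_p)]
    = 5.6/2.26 × [0.074×log₁₀(196/140) + 0.42×log₁₀(228.9/196)]
    = 2.4779 × [0.010813 + 0.028304] = 0.09693 m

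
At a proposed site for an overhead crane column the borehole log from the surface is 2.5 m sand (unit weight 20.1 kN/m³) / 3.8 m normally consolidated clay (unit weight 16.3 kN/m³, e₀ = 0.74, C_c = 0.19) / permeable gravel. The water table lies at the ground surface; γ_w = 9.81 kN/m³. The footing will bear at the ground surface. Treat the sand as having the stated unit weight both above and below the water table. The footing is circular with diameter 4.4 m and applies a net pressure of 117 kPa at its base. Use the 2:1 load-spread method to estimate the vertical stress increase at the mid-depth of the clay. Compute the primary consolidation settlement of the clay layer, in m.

S_c ≈ 0.103 m

Mid-depth of clay below the ground surface: z = 2.5 + 3.8/2 = 4.4 m.
Total vertical stress at mid-clay: σ_v = 20.1×2.5 + 16.3×1.9 = 81.22 kPa.
Pore pressure: u = 9.81×(4.4 − 0) = 43.164 kPa.
Initial effective stress: σ'_0 = σ_v − u = 81.22 − 43.164 = 38.056 kPa.
Stress increase at mid-clay by the 2:1 spreading method:
Δσ ≈ qD²/(D+z)² = 117×4.4²/(4.4+4.4)² = 29.25 kPa
Final effective stress: σ'_f = σ'_0 + Δσ = 38.056 + 29.25 = 67.306 kPa.
Normally consolidated clay, so the full stress increment lies on the virgin compression line:
S_c = C_c·H/(1+e₀)·log₁₀(σ'_f/σ'_0) = 0.19×3.8/(1+0.74)×log₁₀(67.306/38.056)
    = 0.41494 × 0.24763 = 0.1028 m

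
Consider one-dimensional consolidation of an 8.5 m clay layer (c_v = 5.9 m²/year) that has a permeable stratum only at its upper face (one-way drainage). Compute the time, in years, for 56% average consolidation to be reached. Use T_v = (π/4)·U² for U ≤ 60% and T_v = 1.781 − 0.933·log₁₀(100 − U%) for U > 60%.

t ≈ 3.02 years

Drainage path length: H_d = H = 8.5 m (single drainage).
U ≤ 60%: T_v = (π/4)·U² = (π/4)×0.56² = 0.2463.
t = T_v·H_d²/c_v = 0.2463×8.5²/5.9 = 3.016 years.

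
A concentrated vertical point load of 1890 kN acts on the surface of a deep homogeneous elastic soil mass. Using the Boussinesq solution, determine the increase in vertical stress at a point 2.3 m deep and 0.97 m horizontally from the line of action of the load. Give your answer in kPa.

Boussinesq vertical stress below a point load on an elastic half-space:
Δσ_z = 3P/(2πz²) · [1 + (r/z)²]^(−5/2)
r/z = 0.97/2.3 = 0.42174; [1+(r/z)²]^(−5/2) = 0.66414.
Δσ_z = 3×1890/(2π×2.3²) × 0.66414 = 170.59 × 0.66414 = 113.3 kPa

Δσ_z ≈ 113 kPa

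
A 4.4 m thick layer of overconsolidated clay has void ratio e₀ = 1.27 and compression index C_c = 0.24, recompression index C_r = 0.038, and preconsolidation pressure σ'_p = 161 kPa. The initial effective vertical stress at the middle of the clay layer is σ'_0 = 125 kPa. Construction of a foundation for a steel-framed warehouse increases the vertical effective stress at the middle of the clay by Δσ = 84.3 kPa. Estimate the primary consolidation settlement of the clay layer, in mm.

S_c ≈ 61.1 mm

Final effective stress: σ'_f = 125 + 84.3 = 209.3 kPa.
σ'_f = 209.3 > σ'_p = 161 kPa, so the stress path crosses the preconsolidation pressure — recompression up to σ'_p, then virgin compression beyond:
S_c = H/(1+e₀)·[C_r·log₁₀(σ'_p/σ'_0) + C_c·log₁₀(σ'_f/σ'_p)]
    = 4.4/2.27 × [0.038×log₁₀(161/125) + 0.24×log₁₀(209.3/161)]
    = 1.9383 × [0.0041768 + 0.027346] = 0.0611 m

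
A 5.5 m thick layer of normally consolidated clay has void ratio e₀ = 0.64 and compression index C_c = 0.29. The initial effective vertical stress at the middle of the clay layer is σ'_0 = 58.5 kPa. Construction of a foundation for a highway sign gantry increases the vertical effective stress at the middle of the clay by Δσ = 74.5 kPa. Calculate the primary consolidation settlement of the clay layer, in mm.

Final effective stress: σ'_f = σ'_0 + Δσ = 58.5 + 74.5 = 133 kPa.
Normally consolidated clay, so the full stress increment lies on the virgin compression line:
S_c = C_c·H/(1+e₀)·log₁₀(σ'_f/σ'_0) = 0.29×5.5/(1+0.64)×log₁₀(133/58.5)
    = 0.97256 × 0.3567 = 0.3469 m

S_c ≈ 347 mm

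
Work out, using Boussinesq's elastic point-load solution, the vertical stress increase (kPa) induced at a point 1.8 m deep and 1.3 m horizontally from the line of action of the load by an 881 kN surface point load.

Boussinesq vertical stress below a point load on an elastic half-space:
Δσ_z = 3P/(2πz²) · [1 + (r/z)²]^(−5/2)
r/z = 1.3/1.8 = 0.72222; [1+(r/z)²]^(−5/2) = 0.35014.
Δσ_z = 3×881/(2π×1.8²) × 0.35014 = 129.83 × 0.35014 = 45.46 kPa

Δσ_z ≈ 45.5 kPa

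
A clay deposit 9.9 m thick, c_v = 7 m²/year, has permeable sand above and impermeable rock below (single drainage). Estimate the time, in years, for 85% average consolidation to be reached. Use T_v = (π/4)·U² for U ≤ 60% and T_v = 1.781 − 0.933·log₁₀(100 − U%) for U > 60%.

t ≈ 9.57 years

Drainage path length: H_d = H = 9.9 m (single drainage).
U > 60%: T_v = 1.781 − 0.933·log₁₀(100 − 85) = 0.68371.
t = T_v·H_d²/c_v = 0.68371×9.9²/7 = 9.573 years.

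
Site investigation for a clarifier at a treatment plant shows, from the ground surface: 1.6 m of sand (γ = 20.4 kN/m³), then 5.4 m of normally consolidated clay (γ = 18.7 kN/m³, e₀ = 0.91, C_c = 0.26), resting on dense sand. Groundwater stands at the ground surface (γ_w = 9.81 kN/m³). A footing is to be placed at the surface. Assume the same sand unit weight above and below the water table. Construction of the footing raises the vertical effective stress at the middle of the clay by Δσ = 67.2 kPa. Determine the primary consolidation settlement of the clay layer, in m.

Mid-depth of clay below the ground surface: z = 1.6 + 5.4/2 = 4.3 m.
Total vertical stress at mid-clay: σ_v = 20.4×1.6 + 18.7×2.7 = 83.13 kPa.
Pore pressure: u = 9.81×(4.3 − 0) = 42.183 kPa.
Initial effective stress: σ'_0 = σ_v − u = 83.13 − 42.183 = 40.947 kPa.
Final effective stress: σ'_f = σ'_0 + Δσ = 40.947 + 67.2 = 108.15 kPa.
Normally consolidated clay, so the full stress increment lies on the virgin compression line:
S_c = C_c·H/(1+e₀)·log₁₀(σ'_f/σ'_0) = 0.26×5.4/(1+0.91)×log₁₀(108.15/40.947)
    = 0.73508 × 0.4218 = 0.3101 m

S_c ≈ 0.31 m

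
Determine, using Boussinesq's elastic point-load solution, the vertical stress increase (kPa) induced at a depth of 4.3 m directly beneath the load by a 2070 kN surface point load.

Boussinesq vertical stress below a point load on an elastic half-space:
Δσ_z = 3P/(2πz²) · [1 + (r/z)²]^(−5/2)
r/z = 0/4.3 = 0; [1+(r/z)²]^(−5/2) = 1.
Δσ_z = 3×2070/(2π×4.3²) × 1 = 53.453 × 1 = 53.45 kPa

Δσ_z ≈ 53.5 kPa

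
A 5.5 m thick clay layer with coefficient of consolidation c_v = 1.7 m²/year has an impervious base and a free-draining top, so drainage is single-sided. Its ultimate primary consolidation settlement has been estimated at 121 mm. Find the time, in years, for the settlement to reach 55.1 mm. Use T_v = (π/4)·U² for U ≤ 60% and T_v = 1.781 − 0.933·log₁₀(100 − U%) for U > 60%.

t ≈ 2.9 years

Drainage path length: H_d = H = 5.5 m (single drainage).
U = S(t)/S_ult = 55.1/121 = 0.4554.
U ≤ 60%: T_v = (π/4)·U² = (π/4)×0.45537² = 0.16286.
t = T_v·H_d²/c_v = 0.16286×5.5²/1.7 = 2.898 years.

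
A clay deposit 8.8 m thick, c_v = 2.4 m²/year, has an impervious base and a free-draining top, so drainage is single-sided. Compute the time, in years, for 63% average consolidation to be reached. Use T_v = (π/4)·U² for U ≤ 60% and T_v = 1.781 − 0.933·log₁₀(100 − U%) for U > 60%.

Drainage path length: H_d = H = 8.8 m (single drainage).
U > 60%: T_v = 1.781 − 0.933·log₁₀(100 − 63) = 0.31787.
t = T_v·H_d²/c_v = 0.31787×8.8²/2.4 = 10.26 years.

t ≈ 10.3 years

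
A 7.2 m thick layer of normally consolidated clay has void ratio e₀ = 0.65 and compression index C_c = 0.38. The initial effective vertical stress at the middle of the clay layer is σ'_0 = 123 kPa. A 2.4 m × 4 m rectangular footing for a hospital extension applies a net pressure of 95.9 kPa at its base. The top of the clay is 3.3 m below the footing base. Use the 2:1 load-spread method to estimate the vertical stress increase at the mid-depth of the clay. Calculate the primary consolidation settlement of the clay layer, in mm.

Mid-depth of clay below the footing base: z = 3.3 + 7.2/2 = 6.9 m.
Stress increase at mid-clay by the 2:1 spreading method:
Δσ = qBL/((B+z)(L+z)) = 95.9×2.4×4/((2.4+6.9)(4+6.9)) = 9.082 kPa
Final effective stress: σ'_f = σ'_0 + Δσ = 123 + 9.082 = 132.08 kPa.
Normally consolidated clay, so the full stress increment lies on the virgin compression line:
S_c = C_c·H/(1+e₀)·log₁₀(σ'_f/σ'_0) = 0.38×7.2/(1+0.65)×log₁₀(132.08/123)
    = 1.6582 × 0.030932 = 0.05129 m

S_c ≈ 51.3 mm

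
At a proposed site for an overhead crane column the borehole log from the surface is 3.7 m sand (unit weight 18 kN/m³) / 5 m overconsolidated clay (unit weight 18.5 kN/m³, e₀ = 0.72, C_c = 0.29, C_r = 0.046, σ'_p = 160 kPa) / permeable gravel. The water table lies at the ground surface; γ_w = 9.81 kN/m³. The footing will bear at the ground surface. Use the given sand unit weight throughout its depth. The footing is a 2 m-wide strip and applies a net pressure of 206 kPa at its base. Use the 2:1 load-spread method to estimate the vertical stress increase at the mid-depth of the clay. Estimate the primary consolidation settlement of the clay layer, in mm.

S_c ≈ 39.2 mm

Mid-depth of clay below the ground surface: z = 3.7 + 5/2 = 6.2 m.
Total vertical stress at mid-clay: σ_v = 18×3.7 + 18.5×2.5 = 112.85 kPa.
Pore pressure: u = 9.81×(6.2 − 0) = 60.822 kPa.
Initial effective stress: σ'_0 = σ_v − u = 112.85 − 60.822 = 52.028 kPa.
Stress increase at mid-clay by the 2:1 spreading method:
Δσ = qB/(B+z) = 206×2/(2+6.2) = 50.244 kPa
Final effective stress: σ'_f = 52.028 + 50.244 = 102.27 kPa.
σ'_f = 102.27 ≤ σ'_p = 160 kPa, so the clay remains overconsolidated and only the recompression index applies:
S_c = C_r·H/(1+e₀)·log₁₀(σ'_f/σ'_0) = 0.046×5/1.72×log₁₀(102.27/52.028)
    = 0.13372 × 0.29351 = 0.03925 m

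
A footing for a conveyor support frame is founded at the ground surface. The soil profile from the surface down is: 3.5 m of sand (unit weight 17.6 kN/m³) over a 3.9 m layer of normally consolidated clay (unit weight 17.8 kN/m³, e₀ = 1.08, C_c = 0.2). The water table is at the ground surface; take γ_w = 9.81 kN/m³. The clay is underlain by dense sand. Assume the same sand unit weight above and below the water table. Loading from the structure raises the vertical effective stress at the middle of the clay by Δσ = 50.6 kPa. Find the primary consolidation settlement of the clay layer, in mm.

Mid-depth of clay below the ground surface: z = 3.5 + 3.9/2 = 5.45 m.
Total vertical stress at mid-clay: σ_v = 17.6×3.5 + 17.8×1.95 = 96.31 kPa.
Pore pressure: u = 9.81×(5.45 − 0) = 53.465 kPa.
Initial effective stress: σ'_0 = σ_v − u = 96.31 − 53.465 = 42.845 kPa.
Final effective stress: σ'_f = σ'_0 + Δσ = 42.845 + 50.6 = 93.445 kPa.
Normally consolidated clay, so the full stress increment lies on the virgin compression line:
S_c = C_c·H/(1+e₀)·log₁₀(σ'_f/σ'_0) = 0.2×3.9/(1+1.08)×log₁₀(93.445/42.845)
    = 0.375 × 0.33866 = 0.127 m

S_c ≈ 127 mm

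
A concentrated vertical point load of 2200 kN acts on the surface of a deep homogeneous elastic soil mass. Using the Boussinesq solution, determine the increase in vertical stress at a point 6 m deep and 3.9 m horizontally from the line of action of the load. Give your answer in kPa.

Δσ_z ≈ 12.1 kPa

Boussinesq vertical stress below a point load on an elastic half-space:
Δσ_z = 3P/(2πz²) · [1 + (r/z)²]^(−5/2)
r/z = 3.9/6 = 0.65; [1+(r/z)²]^(−5/2) = 0.41435.
Δσ_z = 3×2200/(2π×6²) × 0.41435 = 29.178 × 0.41435 = 12.09 kPa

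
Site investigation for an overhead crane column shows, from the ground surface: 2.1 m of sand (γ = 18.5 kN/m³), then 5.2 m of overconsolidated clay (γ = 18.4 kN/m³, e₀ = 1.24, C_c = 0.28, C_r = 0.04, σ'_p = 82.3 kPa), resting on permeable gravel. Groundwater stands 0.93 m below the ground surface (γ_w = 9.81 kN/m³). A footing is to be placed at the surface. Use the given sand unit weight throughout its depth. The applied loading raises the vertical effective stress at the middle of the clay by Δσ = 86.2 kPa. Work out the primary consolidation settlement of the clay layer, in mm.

S_c ≈ 162 mm

Mid-depth of clay below the ground surface: z = 2.1 + 5.2/2 = 4.7 m.
Total vertical stress at mid-clay: σ_v = 18.5×2.1 + 18.4×2.6 = 86.69 kPa.
Pore pressure: u = 9.81×(4.7 − 0.93) = 36.984 kPa.
Initial effective stress: σ'_0 = σ_v − u = 86.69 − 36.984 = 49.706 kPa.
Final effective stress: σ'_f = 49.706 + 86.2 = 135.91 kPa.
σ'_f = 135.91 > σ'_p = 82.3 kPa, so the stress path crosses the preconsolidation pressure — recompression up to σ'_p, then virgin compression beyond:
S_c = H/(1+e₀)·[C_r·log₁₀(σ'_p/σ'_0) + C_c·log₁₀(σ'_f/σ'_p)]
    = 5.2/2.24 × [0.04×log₁₀(82.3/49.706) + 0.28×log₁₀(135.91/82.3)]
    = 2.3214 × [0.0087596 + 0.060998] = 0.1619 m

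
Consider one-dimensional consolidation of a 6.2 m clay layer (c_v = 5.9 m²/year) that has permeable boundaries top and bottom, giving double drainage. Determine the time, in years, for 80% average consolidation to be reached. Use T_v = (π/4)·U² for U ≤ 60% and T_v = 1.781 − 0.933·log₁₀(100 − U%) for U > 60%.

t ≈ 0.924 years

Drainage path length: H_d = H/2 = 3.1 m (double drainage).
U > 60%: T_v = 1.781 − 0.933·log₁₀(100 − 80) = 0.56714.
t = T_v·H_d²/c_v = 0.56714×3.1²/5.9 = 0.9238 years.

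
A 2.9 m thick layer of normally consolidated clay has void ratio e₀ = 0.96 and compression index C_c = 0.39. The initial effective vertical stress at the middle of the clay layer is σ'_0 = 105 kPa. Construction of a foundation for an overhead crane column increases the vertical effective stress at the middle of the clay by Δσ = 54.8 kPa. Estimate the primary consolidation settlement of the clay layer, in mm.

S_c ≈ 105 mm

Final effective stress: σ'_f = σ'_0 + Δσ = 105 + 54.8 = 159.8 kPa.
Normally consolidated clay, so the full stress increment lies on the virgin compression line:
S_c = C_c·H/(1+e₀)·log₁₀(σ'_f/σ'_0) = 0.39×2.9/(1+0.96)×log₁₀(159.8/105)
    = 0.57704 × 0.18239 = 0.1052 m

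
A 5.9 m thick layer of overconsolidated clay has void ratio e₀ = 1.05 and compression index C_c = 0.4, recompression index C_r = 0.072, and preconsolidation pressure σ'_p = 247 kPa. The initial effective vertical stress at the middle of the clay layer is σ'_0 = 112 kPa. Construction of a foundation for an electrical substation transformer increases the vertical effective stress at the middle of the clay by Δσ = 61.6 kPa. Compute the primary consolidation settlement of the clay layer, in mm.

S_c ≈ 39.4 mm

Final effective stress: σ'_f = 112 + 61.6 = 173.6 kPa.
σ'_f = 173.6 ≤ σ'_p = 247 kPa, so the clay remains overconsolidated and only the recompression index applies:
S_c = C_r·H/(1+e₀)·log₁₀(σ'_f/σ'_0) = 0.072×5.9/2.05×log₁₀(173.6/112)
    = 0.20722 × 0.19033 = 0.03944 m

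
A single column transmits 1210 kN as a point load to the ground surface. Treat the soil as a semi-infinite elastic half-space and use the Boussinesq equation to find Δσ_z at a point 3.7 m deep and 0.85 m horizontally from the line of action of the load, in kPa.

Δσ_z ≈ 37.1 kPa

Boussinesq vertical stress below a point load on an elastic half-space:
Δσ_z = 3P/(2πz²) · [1 + (r/z)²]^(−5/2)
r/z = 0.85/3.7 = 0.22973; [1+(r/z)²]^(−5/2) = 0.87935.
Δσ_z = 3×1210/(2π×3.7²) × 0.87935 = 42.201 × 0.87935 = 37.11 kPa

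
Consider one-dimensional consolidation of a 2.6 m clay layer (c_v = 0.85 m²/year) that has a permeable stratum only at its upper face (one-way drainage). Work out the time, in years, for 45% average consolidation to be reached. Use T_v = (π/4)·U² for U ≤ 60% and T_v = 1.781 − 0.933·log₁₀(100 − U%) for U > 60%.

Drainage path length: H_d = H = 2.6 m (single drainage).
U ≤ 60%: T_v = (π/4)·U² = (π/4)×0.45² = 0.15904.
t = T_v·H_d²/c_v = 0.15904×2.6²/0.85 = 1.265 years.

t ≈ 1.26 years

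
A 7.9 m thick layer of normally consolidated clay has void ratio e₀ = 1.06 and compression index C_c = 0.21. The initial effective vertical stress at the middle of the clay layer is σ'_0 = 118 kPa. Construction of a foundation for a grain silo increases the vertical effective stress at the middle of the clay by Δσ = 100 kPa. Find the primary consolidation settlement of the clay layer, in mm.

Final effective stress: σ'_f = σ'_0 + Δσ = 118 + 100 = 218 kPa.
Normally consolidated clay, so the full stress increment lies on the virgin compression line:
S_c = C_c·H/(1+e₀)·log₁₀(σ'_f/σ'_0) = 0.21×7.9/(1+1.06)×log₁₀(218/118)
    = 0.80534 × 0.26657 = 0.2147 m

S_c ≈ 215 mm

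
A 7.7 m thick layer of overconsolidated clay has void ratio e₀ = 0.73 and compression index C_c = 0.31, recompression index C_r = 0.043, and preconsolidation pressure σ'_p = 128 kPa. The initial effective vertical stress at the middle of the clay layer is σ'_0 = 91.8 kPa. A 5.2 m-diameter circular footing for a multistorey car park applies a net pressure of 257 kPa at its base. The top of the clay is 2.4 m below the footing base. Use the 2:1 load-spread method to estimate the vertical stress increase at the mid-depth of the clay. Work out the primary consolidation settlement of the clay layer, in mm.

S_c ≈ 102 mm

Mid-depth of clay below the footing base: z = 2.4 + 7.7/2 = 6.25 m.
Stress increase at mid-clay by the 2:1 spreading method:
Δσ ≈ qD²/(D+z)² = 257×5.2²/(5.2+6.25)² = 53.006 kPa
Final effective stress: σ'_f = 91.8 + 53.006 = 144.81 kPa.
σ'_f = 144.81 > σ'_p = 128 kPa, so the stress path crosses the preconsolidation pressure — recompression up to σ'_p, then virgin compression beyond:
S_c = H/(1+e₀)·[C_r·log₁₀(σ'_p/σ'_0) + C_c·log₁₀(σ'_f/σ'_p)]
    = 7.7/1.73 × [0.043×log₁₀(128/91.8) + 0.31×log₁₀(144.81/128)]
    = 4.4509 × [0.0062078 + 0.016612] = 0.1016 m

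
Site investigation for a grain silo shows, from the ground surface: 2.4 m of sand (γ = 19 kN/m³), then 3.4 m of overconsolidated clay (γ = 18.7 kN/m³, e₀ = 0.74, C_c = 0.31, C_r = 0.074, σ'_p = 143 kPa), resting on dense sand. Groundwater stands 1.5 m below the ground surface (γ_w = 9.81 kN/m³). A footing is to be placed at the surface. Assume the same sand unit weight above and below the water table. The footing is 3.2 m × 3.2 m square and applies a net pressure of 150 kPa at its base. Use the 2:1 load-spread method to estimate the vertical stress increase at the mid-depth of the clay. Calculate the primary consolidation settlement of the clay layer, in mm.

Mid-depth of clay below the ground surface: z = 2.4 + 3.4/2 = 4.1 m.
Total vertical stress at mid-clay: σ_v = 19×2.4 + 18.7×1.7 = 77.39 kPa.
Pore pressure: u = 9.81×(4.1 − 1.5) = 25.506 kPa.
Initial effective stress: σ'_0 = σ_v − u = 77.39 − 25.506 = 51.884 kPa.
Stress increase at mid-clay by the 2:1 spreading method:
Δσ = qBL/((B+z)(L+z)) = 150×3.2×3.2/((3.2+4.1)(3.2+4.1)) = 28.823 kPa
Final effective stress: σ'_f = 51.884 + 28.823 = 80.707 kPa.
σ'_f = 80.707 ≤ σ'_p = 143 kPa, so the clay remains overconsolidated and only the recompression index applies:
S_c = C_r·H/(1+e₀)·log₁₀(σ'_f/σ'_0) = 0.074×3.4/1.74×log₁₀(80.707/51.884)
    = 0.1446 × 0.19188 = 0.02775 m

S_c ≈ 27.7 mm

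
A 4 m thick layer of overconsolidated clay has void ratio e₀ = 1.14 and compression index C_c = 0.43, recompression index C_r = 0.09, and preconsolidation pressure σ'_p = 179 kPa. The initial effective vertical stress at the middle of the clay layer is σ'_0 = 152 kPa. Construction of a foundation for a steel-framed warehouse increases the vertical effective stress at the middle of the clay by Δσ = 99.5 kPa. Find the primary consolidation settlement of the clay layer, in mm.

Final effective stress: σ'_f = 152 + 99.5 = 251.5 kPa.
σ'_f = 251.5 > σ'_p = 179 kPa, so the stress path crosses the preconsolidation pressure — recompression up to σ'_p, then virgin compression beyond:
S_c = H/(1+e₀)·[C_r·log₁₀(σ'_p/σ'_0) + C_c·log₁₀(σ'_f/σ'_p)]
    = 4/2.14 × [0.09×log₁₀(179/152) + 0.43×log₁₀(251.5/179)]
    = 1.8692 × [0.0063908 + 0.063505] = 0.1306 m

S_c ≈ 131 mm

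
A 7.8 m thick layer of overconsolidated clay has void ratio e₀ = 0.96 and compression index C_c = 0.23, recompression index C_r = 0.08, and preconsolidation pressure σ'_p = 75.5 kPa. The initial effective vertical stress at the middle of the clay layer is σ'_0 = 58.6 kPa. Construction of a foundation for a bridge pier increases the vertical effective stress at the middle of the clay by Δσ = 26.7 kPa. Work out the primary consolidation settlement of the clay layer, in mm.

Final effective stress: σ'_f = 58.6 + 26.7 = 85.3 kPa.
σ'_f = 85.3 > σ'_p = 75.5 kPa, so the stress path crosses the preconsolidation pressure — recompression up to σ'_p, then virgin compression beyond:
S_c = H/(1+e₀)·[C_r·log₁₀(σ'_p/σ'_0) + C_c·log₁₀(σ'_f/σ'_p)]
    = 7.8/1.96 × [0.08×log₁₀(75.5/58.6) + 0.23×log₁₀(85.3/75.5)]
    = 3.9796 × [0.0088039 + 0.01219] = 0.08355 m

S_c ≈ 83.5 mm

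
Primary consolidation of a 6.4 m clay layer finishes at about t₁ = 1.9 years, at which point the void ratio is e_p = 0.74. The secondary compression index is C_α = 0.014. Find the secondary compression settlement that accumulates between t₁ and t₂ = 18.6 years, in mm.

S_s ≈ 51 mm

Secondary compression: S_s = C_α·H/(1+e_p)·log₁₀(t₂/t₁)
S_s = 0.014×6.4/(1+0.74)×log₁₀(18.6/1.9)
    = 0.05149 × 0.9908 = 0.05102 m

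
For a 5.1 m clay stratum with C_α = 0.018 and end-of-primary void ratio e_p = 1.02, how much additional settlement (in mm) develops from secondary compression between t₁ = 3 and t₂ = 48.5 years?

Secondary compression: S_s = C_α·H/(1+e_p)·log₁₀(t₂/t₁)
S_s = 0.018×5.1/(1+1.02)×log₁₀(48.5/3)
    = 0.04545 × 1.209 = 0.05493 m

S_s ≈ 54.9 mm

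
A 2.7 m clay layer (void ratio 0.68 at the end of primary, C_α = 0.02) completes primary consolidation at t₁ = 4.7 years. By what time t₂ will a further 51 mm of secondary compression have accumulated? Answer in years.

S_s = C_α·H/(1+e_p)·log₁₀(t₂/t₁) ⇒ log₁₀(t₂/t₁) = S_s·(1+e_p)/(C_α·H).
log₁₀(t₂/t₁) = 0.051 × (1+0.68) / (0.02×2.7) = 1.587
t₂ = t₁ × 10^1.587 = 4.7 × 38.61 = 181.5 years

t₂ ≈ 181 years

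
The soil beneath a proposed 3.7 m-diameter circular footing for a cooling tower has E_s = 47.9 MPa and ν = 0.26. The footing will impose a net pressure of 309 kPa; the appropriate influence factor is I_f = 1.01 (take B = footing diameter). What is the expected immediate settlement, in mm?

Immediate (elastic) settlement: S_e = q·B·(1−ν²)/E_s · I_f.
E_s = 47.9 MPa = 47900 kPa.
S_e = 309 × 3.7 × (1 − 0.26²) / 47900 × 1.01
    = 309 × 3.7 × 0.9324 / 47900 × 1.01
    = 0.02248 m = 22.48 mm

S_e ≈ 22.5 mm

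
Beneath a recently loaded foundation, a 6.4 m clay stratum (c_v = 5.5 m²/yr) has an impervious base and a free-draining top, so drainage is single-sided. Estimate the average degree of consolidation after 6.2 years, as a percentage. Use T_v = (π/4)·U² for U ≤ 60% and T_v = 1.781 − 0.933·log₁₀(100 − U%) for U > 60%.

U ≈ 89.6 %

Drainage path length: H_d = H = 6.4 m (single drainage).
T_v = c_v·t/H_d² = 5.5×6.2/6.4² = 0.83252.
T_v = 0.83252 corresponds to the U > 60% branch:
U = 1 − 10^((1.781 − T_v)/0.933)/100 = 0.8961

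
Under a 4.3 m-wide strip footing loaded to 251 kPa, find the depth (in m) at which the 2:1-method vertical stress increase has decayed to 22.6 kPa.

z ≈ 43.5 m

2:1 spreading — at depth z the loaded area has grown by z in each plan dimension:
qB/(B+z) = Δσ_z ⇒ z = qB/Δσ_z − B = 251×4.3/22.6 − 4.3 = 43.46 m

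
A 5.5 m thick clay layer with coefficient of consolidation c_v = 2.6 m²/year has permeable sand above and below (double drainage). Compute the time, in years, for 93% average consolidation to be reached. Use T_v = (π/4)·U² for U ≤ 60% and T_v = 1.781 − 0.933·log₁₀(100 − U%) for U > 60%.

t ≈ 2.89 years

Drainage path length: H_d = H/2 = 2.75 m (double drainage).
U > 60%: T_v = 1.781 − 0.933·log₁₀(100 − 93) = 0.99252.
t = T_v·H_d²/c_v = 0.99252×2.75²/2.6 = 2.887 years.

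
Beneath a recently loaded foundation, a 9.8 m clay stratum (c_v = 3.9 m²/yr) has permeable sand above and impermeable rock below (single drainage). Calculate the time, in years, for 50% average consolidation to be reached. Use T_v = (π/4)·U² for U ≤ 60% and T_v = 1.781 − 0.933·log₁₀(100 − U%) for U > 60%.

Drainage path length: H_d = H = 9.8 m (single drainage).
U ≤ 60%: T_v = (π/4)·U² = (π/4)×0.5² = 0.19635.
t = T_v·H_d²/c_v = 0.19635×9.8²/3.9 = 4.835 years.

t ≈ 4.84 years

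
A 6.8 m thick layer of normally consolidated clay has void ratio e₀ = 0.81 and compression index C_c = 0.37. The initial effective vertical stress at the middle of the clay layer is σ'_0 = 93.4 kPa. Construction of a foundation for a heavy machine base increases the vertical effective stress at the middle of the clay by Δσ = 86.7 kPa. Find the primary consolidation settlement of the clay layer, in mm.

S_c ≈ 396 mm

Final effective stress: σ'_f = σ'_0 + Δσ = 93.4 + 86.7 = 180.1 kPa.
Normally consolidated clay, so the full stress increment lies on the virgin compression line:
S_c = C_c·H/(1+e₀)·log₁₀(σ'_f/σ'_0) = 0.37×6.8/(1+0.81)×log₁₀(180.1/93.4)
    = 1.3901 × 0.28517 = 0.3964 m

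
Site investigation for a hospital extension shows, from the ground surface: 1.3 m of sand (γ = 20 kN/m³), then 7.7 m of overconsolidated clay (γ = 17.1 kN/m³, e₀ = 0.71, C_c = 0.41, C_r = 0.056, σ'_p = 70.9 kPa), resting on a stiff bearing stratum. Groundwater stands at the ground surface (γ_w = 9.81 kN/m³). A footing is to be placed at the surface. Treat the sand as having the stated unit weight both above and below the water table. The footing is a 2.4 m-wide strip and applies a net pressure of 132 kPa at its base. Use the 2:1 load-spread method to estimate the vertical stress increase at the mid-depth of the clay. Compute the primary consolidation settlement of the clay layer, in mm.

Mid-depth of clay below the ground surface: z = 1.3 + 7.7/2 = 5.15 m.
Total vertical stress at mid-clay: σ_v = 20×1.3 + 17.1×3.85 = 91.835 kPa.
Pore pressure: u = 9.81×(5.15 − 0) = 50.522 kPa.
Initial effective stress: σ'_0 = σ_v − u = 91.835 − 50.522 = 41.313 kPa.
Stress increase at mid-clay by the 2:1 spreading method:
Δσ = qB/(B+z) = 132×2.4/(2.4+5.15) = 41.96 kPa
Final effective stress: σ'_f = 41.313 + 41.96 = 83.273 kPa.
σ'_f = 83.273 > σ'_p = 70.9 kPa, so the stress path crosses the preconsolidation pressure — recompression up to σ'_p, then virgin compression beyond:
S_c = H/(1+e₀)·[C_r·log₁₀(σ'_p/σ'_0) + C_c·log₁₀(σ'_f/σ'_p)]
    = 7.7/1.71 × [0.056×log₁₀(70.9/41.313) + 0.41×log₁₀(83.273/70.9)]
    = 4.5029 × [0.013135 + 0.028642] = 0.1881 m

S_c ≈ 188 mm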